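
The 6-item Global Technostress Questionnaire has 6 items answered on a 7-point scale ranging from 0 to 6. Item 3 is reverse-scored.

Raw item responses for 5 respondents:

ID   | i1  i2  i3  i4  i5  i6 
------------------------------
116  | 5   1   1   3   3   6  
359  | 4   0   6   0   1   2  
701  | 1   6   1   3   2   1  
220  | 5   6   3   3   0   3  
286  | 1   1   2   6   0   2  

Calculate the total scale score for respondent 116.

23

Respondent 116 raw: 5, 1, 1, 3, 3, 6.
Reverse-coded (reverse-coded value = 6 − response):
  item 1: 5
  item 2: 1
  item 3: 6 − 1 = 5
  item 4: 3
  item 5: 3
  item 6: 6
Sum = 5 + 1 + 5 + 3 + 3 + 6 = 23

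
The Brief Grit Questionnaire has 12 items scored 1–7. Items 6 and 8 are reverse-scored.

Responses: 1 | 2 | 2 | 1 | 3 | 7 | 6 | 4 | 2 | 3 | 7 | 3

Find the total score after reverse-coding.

Raw sum = 41. Reverse-scored items: 6, 8; their raw sum = 11.
Each reversal replaces raw with 8 − raw, changing the total by 8 − 2·raw per item.
Total = 41 + 2·8 − 2·11 = 41 + 16 − 22 = 35

35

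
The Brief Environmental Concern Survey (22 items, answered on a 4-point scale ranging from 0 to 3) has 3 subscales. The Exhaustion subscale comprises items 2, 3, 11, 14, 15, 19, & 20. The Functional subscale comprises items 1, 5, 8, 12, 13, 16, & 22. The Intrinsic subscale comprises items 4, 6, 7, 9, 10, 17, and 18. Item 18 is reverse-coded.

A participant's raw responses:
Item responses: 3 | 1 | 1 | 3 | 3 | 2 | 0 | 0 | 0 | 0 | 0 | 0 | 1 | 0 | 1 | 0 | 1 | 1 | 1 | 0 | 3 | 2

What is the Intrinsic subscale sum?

Intrinsic items: 4, 6, 7, 9, 10, 17, 18.
Of these, item 18 is reverse-coded; reversed = (0+3) − raw = 3 − raw.
  item 4: 3
  item 6: 2
  item 7: 0
  item 9: 0
  item 10: 0
  item 17: 1
  item 18: 3 − 1 = 2
Sum = 3 + 2 + 0 + 0 + 0 + 1 + 2 = 8

8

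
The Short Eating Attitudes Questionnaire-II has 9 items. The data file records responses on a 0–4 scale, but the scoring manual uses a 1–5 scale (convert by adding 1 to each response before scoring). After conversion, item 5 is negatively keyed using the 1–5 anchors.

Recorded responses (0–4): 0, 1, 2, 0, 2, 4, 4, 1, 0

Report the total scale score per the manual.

Convert to 1–5: 1, 2, 3, 1, 3, 5, 5, 2, 1
Reverse-coded (reversed = (1+5) − raw = 6 − raw):
  item 5: 6 − 3 = 3
Scored: 1, 2, 3, 1, 3, 5, 5, 2, 1
Total = 23

23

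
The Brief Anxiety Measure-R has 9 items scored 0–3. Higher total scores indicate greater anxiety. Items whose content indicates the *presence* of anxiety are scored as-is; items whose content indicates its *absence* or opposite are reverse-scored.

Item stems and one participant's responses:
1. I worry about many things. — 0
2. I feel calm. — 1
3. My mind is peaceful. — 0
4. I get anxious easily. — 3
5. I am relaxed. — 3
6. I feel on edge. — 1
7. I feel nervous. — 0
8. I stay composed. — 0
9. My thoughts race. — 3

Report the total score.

15

Items 2, 3, 5, 8 describe the absence/opposite of anxiety → reverse-score.
reverse-coded value = 3 − response.
  item 1: 0
  item 2: 3 − 1 = 2
  item 3: 3 − 0 = 3
  item 4: 3
  item 5: 3 − 3 = 0
  item 6: 1
  item 7: 0
  item 8: 3 − 0 = 3
  item 9: 3
Total = 0 + 2 + 3 + 3 + 0 + 1 + 0 + 3 + 3 = 15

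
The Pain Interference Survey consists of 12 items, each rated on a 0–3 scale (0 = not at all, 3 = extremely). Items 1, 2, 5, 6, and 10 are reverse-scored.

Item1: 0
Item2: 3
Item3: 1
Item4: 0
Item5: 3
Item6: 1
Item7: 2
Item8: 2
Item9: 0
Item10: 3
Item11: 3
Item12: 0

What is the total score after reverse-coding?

Reverse-scored items use 3 − raw:
  item 1: 3 − 0 = 3
  item 2: 3 − 3 = 0
  item 5: 3 − 3 = 0
  item 6: 3 − 1 = 2
  item 10: 3 − 3 = 0
After reverse-coding: 3, 0, 1, 0, 0, 2, 2, 2, 0, 0, 3, 0
Total = 3 + 0 + 1 + 0 + 0 + 2 + 2 + 2 + 0 + 0 + 3 + 0 = 13

13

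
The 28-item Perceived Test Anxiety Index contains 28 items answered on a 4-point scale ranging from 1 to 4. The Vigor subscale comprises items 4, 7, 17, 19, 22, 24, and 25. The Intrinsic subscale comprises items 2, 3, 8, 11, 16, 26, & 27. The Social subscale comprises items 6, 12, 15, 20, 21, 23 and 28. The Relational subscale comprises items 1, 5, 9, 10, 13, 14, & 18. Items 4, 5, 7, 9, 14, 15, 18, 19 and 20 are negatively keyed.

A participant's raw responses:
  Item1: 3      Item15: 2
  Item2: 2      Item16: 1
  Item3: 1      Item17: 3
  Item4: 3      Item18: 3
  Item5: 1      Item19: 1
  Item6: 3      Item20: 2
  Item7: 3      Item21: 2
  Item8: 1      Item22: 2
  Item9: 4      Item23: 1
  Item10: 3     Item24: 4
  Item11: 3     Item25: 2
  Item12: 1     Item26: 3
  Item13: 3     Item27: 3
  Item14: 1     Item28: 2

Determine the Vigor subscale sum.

Vigor items: 4, 7, 17, 19, 22, 24, 25.
Of these, items 4, 7, and 19 are negatively keyed; reverse-coded value = 5 − response.
  item 4: 5 − 3 = 2
  item 7: 5 − 3 = 2
  item 17: 3
  item 19: 5 − 1 = 4
  item 22: 2
  item 24: 4
  item 25: 2
Sum = 2 + 2 + 3 + 4 + 2 + 4 + 2 = 19

19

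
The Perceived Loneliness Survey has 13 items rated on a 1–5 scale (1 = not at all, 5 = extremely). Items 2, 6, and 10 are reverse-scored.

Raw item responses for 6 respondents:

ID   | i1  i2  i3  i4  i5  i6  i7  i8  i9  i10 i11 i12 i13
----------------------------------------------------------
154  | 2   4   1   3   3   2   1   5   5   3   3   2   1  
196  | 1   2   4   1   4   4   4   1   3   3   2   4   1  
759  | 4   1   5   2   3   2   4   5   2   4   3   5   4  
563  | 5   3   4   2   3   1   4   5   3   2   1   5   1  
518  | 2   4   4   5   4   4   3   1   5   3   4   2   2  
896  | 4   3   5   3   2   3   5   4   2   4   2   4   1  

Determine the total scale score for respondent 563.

45

Respondent 563 raw: 5, 3, 4, 2, 3, 1, 4, 5, 3, 2, 1, 5, 1.
Reverse-coded (on a 1–5 scale, reversed = 6 − raw):
  item 1: 5
  item 2: 6 − 3 = 3
  item 3: 4
  item 4: 2
  item 5: 3
  item 6: 6 − 1 = 5
  item 7: 4
  item 8: 5
  item 9: 3
  item 10: 6 − 2 = 4
  item 11: 1
  item 12: 5
  item 13: 1
Sum = 5 + 3 + 4 + 2 + 3 + 5 + 4 + 5 + 3 + 4 + 1 + 5 + 1 = 45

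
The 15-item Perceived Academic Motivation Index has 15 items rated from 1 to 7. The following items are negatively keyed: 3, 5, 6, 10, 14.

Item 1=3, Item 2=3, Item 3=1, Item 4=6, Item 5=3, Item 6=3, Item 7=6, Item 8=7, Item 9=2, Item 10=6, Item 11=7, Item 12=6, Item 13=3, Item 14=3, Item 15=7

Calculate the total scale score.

Reversing items 3, 5, 6, 10, & 14 with 8 − raw:
Total = 3 + 3 + (8−1) + 6 + (8−3) + (8−3) + 6 + 7 + 2 + (8−6) + 7 + 6 + 3 + (8−3) + 7
      = 3 + 3 + 7 + 6 + 5 + 5 + 6 + 7 + 2 + 2 + 7 + 6 + 3 + 5 + 7 = 74

74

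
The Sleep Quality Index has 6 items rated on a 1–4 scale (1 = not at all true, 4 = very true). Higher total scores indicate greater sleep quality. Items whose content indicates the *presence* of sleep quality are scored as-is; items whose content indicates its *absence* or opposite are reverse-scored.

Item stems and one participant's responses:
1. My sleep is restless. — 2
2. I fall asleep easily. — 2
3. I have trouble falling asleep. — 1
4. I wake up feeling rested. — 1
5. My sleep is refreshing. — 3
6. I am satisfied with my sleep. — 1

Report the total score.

14

Items 1, 3 describe the absence/opposite of sleep quality → reverse-score.
on a 1–4 scale, reversed = 5 − raw.
  item 1: 5 − 2 = 3
  item 2: 2
  item 3: 5 − 1 = 4
  item 4: 1
  item 5: 3
  item 6: 1
Total = 3 + 2 + 4 + 1 + 3 + 1 = 14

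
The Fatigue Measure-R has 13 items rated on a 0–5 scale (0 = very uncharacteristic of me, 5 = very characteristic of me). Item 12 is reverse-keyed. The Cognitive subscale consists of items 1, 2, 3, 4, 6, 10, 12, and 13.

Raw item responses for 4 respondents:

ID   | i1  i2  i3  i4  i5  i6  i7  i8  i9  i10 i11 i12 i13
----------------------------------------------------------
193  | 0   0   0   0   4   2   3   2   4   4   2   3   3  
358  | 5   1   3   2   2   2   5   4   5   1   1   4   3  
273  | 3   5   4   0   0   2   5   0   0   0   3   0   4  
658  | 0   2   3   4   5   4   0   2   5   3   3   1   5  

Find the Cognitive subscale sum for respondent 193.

11

Respondent 193 raw: 0, 0, 0, 0, 4, 2, 3, 2, 4, 4, 2, 3, 3.
Cognitive items: 1, 2, 3, 4, 6, 10, 12, 13.
Reverse-coded (on a 0–5 scale, reversed = 5 − raw):
  item 1: 0
  item 2: 0
  item 3: 0
  item 4: 0
  item 6: 2
  item 10: 4
  item 12: 5 − 3 = 2
  item 13: 3
Sum = 0 + 0 + 0 + 0 + 2 + 4 + 2 + 3 = 11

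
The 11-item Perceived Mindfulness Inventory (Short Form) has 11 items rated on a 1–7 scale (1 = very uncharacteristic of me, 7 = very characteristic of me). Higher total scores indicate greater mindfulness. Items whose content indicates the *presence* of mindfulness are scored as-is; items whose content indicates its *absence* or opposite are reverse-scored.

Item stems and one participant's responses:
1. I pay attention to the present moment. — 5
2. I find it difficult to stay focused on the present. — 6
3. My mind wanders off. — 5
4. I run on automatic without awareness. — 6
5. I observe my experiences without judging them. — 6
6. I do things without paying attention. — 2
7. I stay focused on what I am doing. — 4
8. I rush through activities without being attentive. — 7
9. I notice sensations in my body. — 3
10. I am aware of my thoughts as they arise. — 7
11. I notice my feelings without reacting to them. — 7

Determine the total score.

46

Items 2, 3, 4, 6, 8 describe the absence/opposite of mindfulness → reverse-score.
on a 1–7 scale, reversed = 8 − raw.
  item 1: 5
  item 2: 8 − 6 = 2
  item 3: 8 − 5 = 3
  item 4: 8 − 6 = 2
  item 5: 6
  item 6: 8 − 2 = 6
  item 7: 4
  item 8: 8 − 7 = 1
  item 9: 3
  item 10: 7
  item 11: 7
Total = 5 + 2 + 3 + 2 + 6 + 6 + 4 + 1 + 3 + 7 + 7 = 46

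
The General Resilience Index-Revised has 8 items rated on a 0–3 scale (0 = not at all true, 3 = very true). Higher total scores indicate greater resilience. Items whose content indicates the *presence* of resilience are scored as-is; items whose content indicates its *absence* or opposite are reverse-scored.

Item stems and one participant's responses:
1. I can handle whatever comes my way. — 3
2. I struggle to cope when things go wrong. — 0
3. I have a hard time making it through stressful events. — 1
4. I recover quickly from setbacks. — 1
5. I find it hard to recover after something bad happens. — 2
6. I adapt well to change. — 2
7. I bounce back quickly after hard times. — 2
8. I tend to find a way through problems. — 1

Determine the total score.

15

Items 2, 3, 5 describe the absence/opposite of resilience → reverse-score.
reversed = (0+3) − raw = 3 − raw.
  item 1: 3
  item 2: 3 − 0 = 3
  item 3: 3 − 1 = 2
  item 4: 1
  item 5: 3 − 2 = 1
  item 6: 2
  item 7: 2
  item 8: 1
Total = 3 + 3 + 2 + 1 + 1 + 2 + 2 + 1 = 15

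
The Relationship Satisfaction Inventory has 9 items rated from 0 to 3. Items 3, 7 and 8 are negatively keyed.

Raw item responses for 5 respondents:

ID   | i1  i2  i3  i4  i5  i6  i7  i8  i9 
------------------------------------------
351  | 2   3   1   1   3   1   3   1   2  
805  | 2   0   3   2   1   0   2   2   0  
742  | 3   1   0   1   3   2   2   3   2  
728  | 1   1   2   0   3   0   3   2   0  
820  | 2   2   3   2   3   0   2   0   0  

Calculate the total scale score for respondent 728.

Respondent 728 raw: 1, 1, 2, 0, 3, 0, 3, 2, 0.
Reverse-coded (reversed = (0+3) − raw = 3 − raw):
  item 1: 1
  item 2: 1
  item 3: 3 − 2 = 1
  item 4: 0
  item 5: 3
  item 6: 0
  item 7: 3 − 3 = 0
  item 8: 3 − 2 = 1
  item 9: 0
Sum = 1 + 1 + 1 + 0 + 3 + 0 + 0 + 1 + 0 = 7

7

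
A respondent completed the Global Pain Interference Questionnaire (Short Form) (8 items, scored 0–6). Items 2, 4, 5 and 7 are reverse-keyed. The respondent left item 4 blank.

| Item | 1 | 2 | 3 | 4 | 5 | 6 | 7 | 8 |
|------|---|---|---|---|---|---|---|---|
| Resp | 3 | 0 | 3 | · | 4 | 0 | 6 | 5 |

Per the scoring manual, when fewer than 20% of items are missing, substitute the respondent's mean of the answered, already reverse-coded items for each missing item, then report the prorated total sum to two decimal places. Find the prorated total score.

Reverse-coded (reversed = (0+6) − raw = 6 − raw):
  item 2: 6 − 0 = 6
  item 5: 6 − 4 = 2
  item 7: 6 − 6 = 0
Completed scored items (7 of 8): 3, 6, 3, 2, 0, 0, 5; sum = 19.
Person mean = 19 / 7 ≈ 2.7143
Prorated total = (19 / 7) × 8 = 21.71 (to 2 dp)

21.71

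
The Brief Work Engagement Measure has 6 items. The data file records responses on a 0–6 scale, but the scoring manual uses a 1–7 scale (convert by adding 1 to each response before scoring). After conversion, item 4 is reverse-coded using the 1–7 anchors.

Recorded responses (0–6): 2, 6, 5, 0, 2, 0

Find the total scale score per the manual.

27

Convert to 1–7: 3, 7, 6, 1, 3, 1
Reverse-coded (reversed = (1+7) − raw = 8 − raw):
  item 4: 8 − 1 = 7
Scored: 3, 7, 6, 7, 3, 1
Total = 27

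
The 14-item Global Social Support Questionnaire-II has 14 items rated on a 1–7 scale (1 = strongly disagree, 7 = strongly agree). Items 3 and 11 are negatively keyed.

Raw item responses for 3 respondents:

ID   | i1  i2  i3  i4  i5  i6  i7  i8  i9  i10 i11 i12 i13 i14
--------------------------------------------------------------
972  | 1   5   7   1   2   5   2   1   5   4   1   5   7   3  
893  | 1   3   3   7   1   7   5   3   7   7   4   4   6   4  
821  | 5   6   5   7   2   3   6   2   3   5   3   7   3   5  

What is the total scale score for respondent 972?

Respondent 972 raw: 1, 5, 7, 1, 2, 5, 2, 1, 5, 4, 1, 5, 7, 3.
Reverse-coded (reversed = (1+7) − raw = 8 − raw):
  item 1: 1
  item 2: 5
  item 3: 8 − 7 = 1
  item 4: 1
  item 5: 2
  item 6: 5
  item 7: 2
  item 8: 1
  item 9: 5
  item 10: 4
  item 11: 8 − 1 = 7
  item 12: 5
  item 13: 7
  item 14: 3
Sum = 1 + 5 + 1 + 1 + 2 + 5 + 2 + 1 + 5 + 4 + 7 + 5 + 7 + 3 = 49

49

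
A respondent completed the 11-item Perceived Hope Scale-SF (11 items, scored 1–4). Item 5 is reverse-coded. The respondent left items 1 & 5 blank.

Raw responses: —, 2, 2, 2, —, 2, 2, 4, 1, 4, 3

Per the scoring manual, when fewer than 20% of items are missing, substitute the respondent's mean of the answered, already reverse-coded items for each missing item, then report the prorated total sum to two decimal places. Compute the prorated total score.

26.89

Reverse-coded (reversed = (1+4) − raw = 5 − raw):
Completed scored items (9 of 11): 2, 2, 2, 2, 2, 4, 1, 4, 3; sum = 22.
Person mean = 22 / 9 ≈ 2.4444
Prorated total = (22 / 9) × 11 = 26.89 (to 2 dp)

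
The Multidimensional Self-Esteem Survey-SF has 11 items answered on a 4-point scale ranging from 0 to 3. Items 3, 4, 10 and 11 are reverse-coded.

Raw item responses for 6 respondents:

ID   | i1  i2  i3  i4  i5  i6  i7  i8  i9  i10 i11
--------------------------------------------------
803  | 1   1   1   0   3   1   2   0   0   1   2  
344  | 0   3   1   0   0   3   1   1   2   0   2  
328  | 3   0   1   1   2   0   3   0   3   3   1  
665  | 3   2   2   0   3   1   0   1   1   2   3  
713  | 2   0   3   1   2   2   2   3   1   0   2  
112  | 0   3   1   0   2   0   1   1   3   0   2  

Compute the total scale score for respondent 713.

18

Respondent 713 raw: 2, 0, 3, 1, 2, 2, 2, 3, 1, 0, 2.
Reverse-coded (reversed = (0+3) − raw = 3 − raw):
  item 1: 2
  item 2: 0
  item 3: 3 − 3 = 0
  item 4: 3 − 1 = 2
  item 5: 2
  item 6: 2
  item 7: 2
  item 8: 3
  item 9: 1
  item 10: 3 − 0 = 3
  item 11: 3 − 2 = 1
Sum = 2 + 0 + 0 + 2 + 2 + 2 + 2 + 3 + 1 + 3 + 1 = 18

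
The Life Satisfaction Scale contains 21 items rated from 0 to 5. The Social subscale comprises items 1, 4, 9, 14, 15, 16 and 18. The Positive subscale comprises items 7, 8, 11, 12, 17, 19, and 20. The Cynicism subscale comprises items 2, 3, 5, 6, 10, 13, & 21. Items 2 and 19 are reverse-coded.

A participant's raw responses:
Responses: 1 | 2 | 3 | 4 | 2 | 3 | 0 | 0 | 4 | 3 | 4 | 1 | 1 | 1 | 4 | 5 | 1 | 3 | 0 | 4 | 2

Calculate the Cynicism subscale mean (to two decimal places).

2.43

Cynicism items: 2, 3, 5, 6, 10, 13, 21.
Of these, item 2 is reverse-coded; reverse-coded value = 5 − response.
  item 2: 5 − 2 = 3
  item 3: 3
  item 5: 2
  item 6: 3
  item 10: 3
  item 13: 1
  item 21: 2
Sum = 3 + 3 + 2 + 3 + 3 + 1 + 2 = 17
Mean = 17 / 7 = 2.43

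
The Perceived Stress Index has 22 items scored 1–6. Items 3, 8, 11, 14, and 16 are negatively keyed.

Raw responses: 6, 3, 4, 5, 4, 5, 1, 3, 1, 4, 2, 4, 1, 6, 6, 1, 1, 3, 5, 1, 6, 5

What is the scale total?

80

Apply reverse scoring (on a 1–6 scale, reversed = 7 − raw):
  item 3: 7 − 4 = 3
  item 8: 7 − 3 = 4
  item 11: 7 − 2 = 5
  item 14: 7 − 6 = 1
  item 16: 7 − 1 = 6
Scored responses: 6, 3, 3, 5, 4, 5, 1, 4, 1, 4, 5, 4, 1, 1, 6, 6, 1, 3, 5, 1, 6, 5
Total = 6 + 3 + 3 + 5 + 4 + 5 + 1 + 4 + 1 + 4 + 5 + 4 + 1 + 1 + 6 + 6 + 1 + 3 + 5 + 1 + 6 + 5 = 80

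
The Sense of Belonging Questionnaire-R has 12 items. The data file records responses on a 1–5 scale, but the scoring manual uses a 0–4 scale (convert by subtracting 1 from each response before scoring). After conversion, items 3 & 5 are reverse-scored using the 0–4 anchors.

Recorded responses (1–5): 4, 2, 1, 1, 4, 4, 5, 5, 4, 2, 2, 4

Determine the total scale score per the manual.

28

Convert to 0–4: 3, 1, 0, 0, 3, 3, 4, 4, 3, 1, 1, 3
Reverse-coded (reversed = (0+4) − raw = 4 − raw):
  item 3: 4 − 0 = 4
  item 5: 4 − 3 = 1
Scored: 3, 1, 4, 0, 1, 3, 4, 4, 3, 1, 1, 3
Total = 28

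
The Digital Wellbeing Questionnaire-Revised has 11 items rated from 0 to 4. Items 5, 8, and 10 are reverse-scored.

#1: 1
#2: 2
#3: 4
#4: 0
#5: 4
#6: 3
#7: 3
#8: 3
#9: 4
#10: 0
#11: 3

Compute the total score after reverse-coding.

Raw sum = 27. Reverse-scored items: 5, 8, 10; their raw sum = 7.
Each reversal replaces raw with 4 − raw, changing the total by 4 − 2·raw per item.
Total = 27 + 3·4 − 2·7 = 27 + 12 − 14 = 25

25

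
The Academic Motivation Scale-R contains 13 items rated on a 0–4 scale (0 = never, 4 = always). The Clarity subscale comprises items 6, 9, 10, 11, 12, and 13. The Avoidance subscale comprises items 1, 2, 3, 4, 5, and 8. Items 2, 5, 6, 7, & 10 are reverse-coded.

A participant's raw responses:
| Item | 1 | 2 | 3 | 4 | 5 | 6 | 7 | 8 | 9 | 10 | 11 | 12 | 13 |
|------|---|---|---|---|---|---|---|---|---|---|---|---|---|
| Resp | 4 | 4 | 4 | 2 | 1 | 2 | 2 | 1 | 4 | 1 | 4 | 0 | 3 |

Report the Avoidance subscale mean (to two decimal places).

2.33

Avoidance items: 1, 2, 3, 4, 5, 8.
Of these, items 2 & 5 are reverse-coded; reversed = (0+4) − raw = 4 − raw.
  item 1: 4
  item 2: 4 − 4 = 0
  item 3: 4
  item 4: 2
  item 5: 4 − 1 = 3
  item 8: 1
Sum = 4 + 0 + 4 + 2 + 3 + 1 = 14
Mean = 14 / 6 = 2.33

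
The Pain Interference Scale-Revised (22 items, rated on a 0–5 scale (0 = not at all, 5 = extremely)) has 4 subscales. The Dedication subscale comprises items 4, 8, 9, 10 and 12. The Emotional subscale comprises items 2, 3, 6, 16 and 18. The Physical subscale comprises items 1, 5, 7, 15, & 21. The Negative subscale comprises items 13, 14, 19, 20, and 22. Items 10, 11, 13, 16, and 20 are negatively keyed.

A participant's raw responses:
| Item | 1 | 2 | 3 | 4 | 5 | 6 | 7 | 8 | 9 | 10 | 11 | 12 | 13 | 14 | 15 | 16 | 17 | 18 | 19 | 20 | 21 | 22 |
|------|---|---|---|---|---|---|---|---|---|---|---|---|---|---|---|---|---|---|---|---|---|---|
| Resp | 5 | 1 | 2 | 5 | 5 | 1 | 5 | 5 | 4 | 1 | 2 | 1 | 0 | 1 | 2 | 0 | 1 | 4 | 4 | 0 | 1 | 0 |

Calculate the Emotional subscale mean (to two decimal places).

2.60

Emotional items: 2, 3, 6, 16, 18.
Of these, item 16 is negatively keyed; on a 0–5 scale, reversed = 5 − raw.
  item 2: 1
  item 3: 2
  item 6: 1
  item 16: 5 − 0 = 5
  item 18: 4
Sum = 1 + 2 + 1 + 5 + 4 = 13
Mean = 13 / 5 = 2.60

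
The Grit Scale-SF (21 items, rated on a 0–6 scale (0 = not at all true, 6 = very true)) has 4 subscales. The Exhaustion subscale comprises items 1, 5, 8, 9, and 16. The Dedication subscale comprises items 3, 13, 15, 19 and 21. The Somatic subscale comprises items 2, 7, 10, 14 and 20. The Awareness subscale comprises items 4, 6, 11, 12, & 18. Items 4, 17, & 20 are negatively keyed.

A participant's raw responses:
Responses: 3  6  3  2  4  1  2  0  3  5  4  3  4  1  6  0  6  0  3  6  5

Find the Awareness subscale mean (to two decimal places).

Awareness items: 4, 6, 11, 12, 18.
Of these, item 4 is negatively keyed; reversed = (0+6) − raw = 6 − raw.
  item 4: 6 − 2 = 4
  item 6: 1
  item 11: 4
  item 12: 3
  item 18: 0
Sum = 4 + 1 + 4 + 3 + 0 = 12
Mean = 12 / 5 = 2.40

2.40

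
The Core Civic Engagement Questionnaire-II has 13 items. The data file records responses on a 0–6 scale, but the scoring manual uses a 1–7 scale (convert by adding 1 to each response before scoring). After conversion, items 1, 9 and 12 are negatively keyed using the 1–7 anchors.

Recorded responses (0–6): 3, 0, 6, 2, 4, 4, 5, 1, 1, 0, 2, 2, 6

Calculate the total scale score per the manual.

55

Convert to 1–7: 4, 1, 7, 3, 5, 5, 6, 2, 2, 1, 3, 3, 7
Reverse-coded (reversed = (1+7) − raw = 8 − raw):
  item 1: 8 − 4 = 4
  item 9: 8 − 2 = 6
  item 12: 8 − 3 = 5
Scored: 4, 1, 7, 3, 5, 5, 6, 2, 6, 1, 3, 5, 7
Total = 55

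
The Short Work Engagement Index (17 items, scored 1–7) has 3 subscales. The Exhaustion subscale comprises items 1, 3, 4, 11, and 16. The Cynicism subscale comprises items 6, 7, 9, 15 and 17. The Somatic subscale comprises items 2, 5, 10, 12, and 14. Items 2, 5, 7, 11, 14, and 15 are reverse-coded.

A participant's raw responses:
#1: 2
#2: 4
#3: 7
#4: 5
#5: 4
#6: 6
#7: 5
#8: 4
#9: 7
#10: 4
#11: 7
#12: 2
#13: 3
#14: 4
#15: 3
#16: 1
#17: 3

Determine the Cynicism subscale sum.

24

Cynicism items: 6, 7, 9, 15, 17.
Of these, items 7 and 15 are reverse-coded; on a 1–7 scale, reversed = 8 − raw.
  item 6: 6
  item 7: 8 − 5 = 3
  item 9: 7
  item 15: 8 − 3 = 5
  item 17: 3
Sum = 6 + 3 + 7 + 5 + 3 = 24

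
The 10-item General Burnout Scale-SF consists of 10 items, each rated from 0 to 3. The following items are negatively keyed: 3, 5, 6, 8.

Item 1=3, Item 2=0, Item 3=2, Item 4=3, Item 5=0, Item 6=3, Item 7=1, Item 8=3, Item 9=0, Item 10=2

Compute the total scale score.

Apply reverse scoring (on a 0–3 scale, reversed = 3 − raw):
  item 3: 3 − 2 = 1
  item 5: 3 − 0 = 3
  item 6: 3 − 3 = 0
  item 8: 3 − 3 = 0
After reverse-coding: 3, 0, 1, 3, 3, 0, 1, 0, 0, 2
Total = 3 + 0 + 1 + 3 + 3 + 0 + 1 + 0 + 0 + 2 = 13

13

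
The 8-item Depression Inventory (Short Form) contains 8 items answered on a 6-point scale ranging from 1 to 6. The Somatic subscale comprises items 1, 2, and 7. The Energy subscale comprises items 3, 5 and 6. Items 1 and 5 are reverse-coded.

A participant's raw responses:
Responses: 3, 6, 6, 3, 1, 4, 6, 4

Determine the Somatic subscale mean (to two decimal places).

Somatic items: 1, 2, 7.
Of these, item 1 is reverse-coded; on a 1–6 scale, reversed = 7 − raw.
  item 1: 7 − 3 = 4
  item 2: 6
  item 7: 6
Sum = 4 + 6 + 6 = 16
Mean = 16 / 3 = 5.33

5.33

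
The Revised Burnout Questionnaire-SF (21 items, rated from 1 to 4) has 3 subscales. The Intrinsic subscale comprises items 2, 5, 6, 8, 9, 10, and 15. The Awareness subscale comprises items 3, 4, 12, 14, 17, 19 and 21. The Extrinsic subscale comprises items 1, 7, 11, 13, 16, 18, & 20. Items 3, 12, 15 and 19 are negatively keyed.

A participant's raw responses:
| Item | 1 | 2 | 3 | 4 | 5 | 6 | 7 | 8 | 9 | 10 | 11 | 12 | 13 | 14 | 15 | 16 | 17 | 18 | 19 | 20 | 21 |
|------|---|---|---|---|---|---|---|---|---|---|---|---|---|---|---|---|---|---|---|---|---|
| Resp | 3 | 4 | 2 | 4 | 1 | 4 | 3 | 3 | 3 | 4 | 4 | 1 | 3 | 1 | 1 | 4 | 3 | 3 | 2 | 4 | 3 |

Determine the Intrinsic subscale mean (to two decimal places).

3.29

Intrinsic items: 2, 5, 6, 8, 9, 10, 15.
Of these, item 15 is negatively keyed; on a 1–4 scale, reversed = 5 − raw.
  item 2: 4
  item 5: 1
  item 6: 4
  item 8: 3
  item 9: 3
  item 10: 4
  item 15: 5 − 1 = 4
Sum = 4 + 1 + 4 + 3 + 3 + 4 + 4 = 23
Mean = 23 / 7 = 3.29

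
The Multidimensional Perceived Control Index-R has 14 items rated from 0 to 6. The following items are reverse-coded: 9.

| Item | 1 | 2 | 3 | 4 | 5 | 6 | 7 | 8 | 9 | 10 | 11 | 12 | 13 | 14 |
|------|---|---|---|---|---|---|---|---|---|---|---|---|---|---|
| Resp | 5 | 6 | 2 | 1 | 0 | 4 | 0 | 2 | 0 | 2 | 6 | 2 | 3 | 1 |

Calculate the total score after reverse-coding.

Reverse-coded items use 6 − raw:
  item 9: 6 − 0 = 6
Scored responses: 5, 6, 2, 1, 0, 4, 0, 2, 6, 2, 6, 2, 3, 1
Total = 5 + 6 + 2 + 1 + 0 + 4 + 0 + 2 + 6 + 2 + 6 + 2 + 3 + 1 = 40

40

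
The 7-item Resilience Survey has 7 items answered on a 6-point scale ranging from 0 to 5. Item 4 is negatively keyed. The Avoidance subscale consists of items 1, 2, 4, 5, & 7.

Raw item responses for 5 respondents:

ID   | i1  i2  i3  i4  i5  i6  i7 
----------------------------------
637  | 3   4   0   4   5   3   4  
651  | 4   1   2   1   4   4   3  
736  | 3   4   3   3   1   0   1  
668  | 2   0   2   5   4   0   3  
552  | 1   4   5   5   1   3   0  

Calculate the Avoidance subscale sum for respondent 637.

Respondent 637 raw: 3, 4, 0, 4, 5, 3, 4.
Avoidance items: 1, 2, 4, 5, 7.
Reverse-coded (on a 0–5 scale, reversed = 5 − raw):
  item 1: 3
  item 2: 4
  item 4: 5 − 4 = 1
  item 5: 5
  item 7: 4
Sum = 3 + 4 + 1 + 5 + 4 = 17

17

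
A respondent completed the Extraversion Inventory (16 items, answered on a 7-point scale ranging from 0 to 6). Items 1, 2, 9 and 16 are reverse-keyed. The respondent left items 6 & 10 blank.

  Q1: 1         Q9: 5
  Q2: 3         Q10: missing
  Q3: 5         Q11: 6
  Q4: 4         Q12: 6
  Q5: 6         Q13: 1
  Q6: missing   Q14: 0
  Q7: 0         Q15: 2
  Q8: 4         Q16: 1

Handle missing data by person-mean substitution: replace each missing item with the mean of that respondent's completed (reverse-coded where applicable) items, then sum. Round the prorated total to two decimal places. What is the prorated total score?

54.86

Reverse-coded (on a 0–6 scale, reversed = 6 − raw):
  item 1: 6 − 1 = 5
  item 2: 6 − 3 = 3
  item 9: 6 − 5 = 1
  item 16: 6 − 1 = 5
Completed scored items (14 of 16): 5, 3, 5, 4, 6, 0, 4, 1, 6, 6, 1, 0, 2, 5; sum = 48.
Person mean = 48 / 14 ≈ 3.4286
Prorated total = (48 / 14) × 16 = 54.86 (to 2 dp)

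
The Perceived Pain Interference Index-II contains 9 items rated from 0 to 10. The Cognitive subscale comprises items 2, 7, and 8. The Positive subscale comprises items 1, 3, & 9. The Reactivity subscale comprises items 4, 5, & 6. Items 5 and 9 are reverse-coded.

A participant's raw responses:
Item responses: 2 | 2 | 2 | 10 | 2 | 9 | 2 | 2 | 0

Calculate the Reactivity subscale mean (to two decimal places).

9.00

Reactivity items: 4, 5, 6.
Of these, item 5 is reverse-coded; reversed = (0+10) − raw = 10 − raw.
  item 4: 10
  item 5: 10 − 2 = 8
  item 6: 9
Sum = 10 + 8 + 9 = 27
Mean = 27 / 3 = 9.00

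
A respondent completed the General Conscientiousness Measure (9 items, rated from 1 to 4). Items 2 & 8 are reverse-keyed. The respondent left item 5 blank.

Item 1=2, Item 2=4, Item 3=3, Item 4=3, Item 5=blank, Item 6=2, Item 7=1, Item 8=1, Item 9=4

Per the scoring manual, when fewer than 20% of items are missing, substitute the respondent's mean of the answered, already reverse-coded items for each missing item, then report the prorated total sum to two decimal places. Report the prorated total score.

22.50

Reverse-coded (reversed = (1+4) − raw = 5 − raw):
  item 2: 5 − 4 = 1
  item 8: 5 − 1 = 4
Completed scored items (8 of 9): 2, 1, 3, 3, 2, 1, 4, 4; sum = 20.
Person mean = 20 / 8 ≈ 2.5000
Prorated total = (20 / 8) × 9 = 22.50 (to 2 dp)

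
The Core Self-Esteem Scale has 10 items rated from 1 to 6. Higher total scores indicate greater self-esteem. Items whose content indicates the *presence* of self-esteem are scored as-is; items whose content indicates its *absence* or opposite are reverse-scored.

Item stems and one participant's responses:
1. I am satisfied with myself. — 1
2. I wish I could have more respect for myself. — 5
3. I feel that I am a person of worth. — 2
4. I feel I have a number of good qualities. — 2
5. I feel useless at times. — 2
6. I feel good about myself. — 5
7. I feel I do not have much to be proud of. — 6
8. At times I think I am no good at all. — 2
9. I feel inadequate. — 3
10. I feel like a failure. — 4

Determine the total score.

30

Items 2, 5, 7, 8, 9, 10 describe the absence/opposite of self-esteem → reverse-score.
reverse-coded value = 7 − response.
  item 1: 1
  item 2: 7 − 5 = 2
  item 3: 2
  item 4: 2
  item 5: 7 − 2 = 5
  item 6: 5
  item 7: 7 − 6 = 1
  item 8: 7 − 2 = 5
  item 9: 7 − 3 = 4
  item 10: 7 − 4 = 3
Total = 1 + 2 + 2 + 2 + 5 + 5 + 1 + 5 + 4 + 3 = 30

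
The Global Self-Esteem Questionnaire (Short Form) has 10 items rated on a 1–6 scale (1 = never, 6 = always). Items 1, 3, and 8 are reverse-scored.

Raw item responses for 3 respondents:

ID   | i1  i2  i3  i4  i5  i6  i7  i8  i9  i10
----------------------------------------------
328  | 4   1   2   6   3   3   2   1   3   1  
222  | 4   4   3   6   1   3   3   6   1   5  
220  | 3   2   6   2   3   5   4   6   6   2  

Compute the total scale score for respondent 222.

Respondent 222 raw: 4, 4, 3, 6, 1, 3, 3, 6, 1, 5.
Reverse-coded (on a 1–6 scale, reversed = 7 − raw):
  item 1: 7 − 4 = 3
  item 2: 4
  item 3: 7 − 3 = 4
  item 4: 6
  item 5: 1
  item 6: 3
  item 7: 3
  item 8: 7 − 6 = 1
  item 9: 1
  item 10: 5
Sum = 3 + 4 + 4 + 6 + 1 + 3 + 3 + 1 + 1 + 5 = 31

31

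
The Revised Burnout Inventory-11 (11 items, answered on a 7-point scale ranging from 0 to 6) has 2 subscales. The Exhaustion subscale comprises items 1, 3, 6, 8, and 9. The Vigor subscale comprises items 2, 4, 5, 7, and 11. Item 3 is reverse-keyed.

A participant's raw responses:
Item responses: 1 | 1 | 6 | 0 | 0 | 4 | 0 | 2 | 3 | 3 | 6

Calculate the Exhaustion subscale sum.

Exhaustion items: 1, 3, 6, 8, 9.
Of these, item 3 is reverse-keyed; reverse-coded value = 6 − response.
  item 1: 1
  item 3: 6 − 6 = 0
  item 6: 4
  item 8: 2
  item 9: 3
Sum = 1 + 0 + 4 + 2 + 3 = 10

10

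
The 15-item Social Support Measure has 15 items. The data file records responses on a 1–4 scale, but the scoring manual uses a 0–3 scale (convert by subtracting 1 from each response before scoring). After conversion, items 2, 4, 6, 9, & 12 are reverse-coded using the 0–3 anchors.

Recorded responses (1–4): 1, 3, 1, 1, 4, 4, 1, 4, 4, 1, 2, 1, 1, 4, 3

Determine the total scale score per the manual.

Convert to 0–3: 0, 2, 0, 0, 3, 3, 0, 3, 3, 0, 1, 0, 0, 3, 2
Reverse-coded (reversed = (0+3) − raw = 3 − raw):
  item 2: 3 − 2 = 1
  item 4: 3 − 0 = 3
  item 6: 3 − 3 = 0
  item 9: 3 − 3 = 0
  item 12: 3 − 0 = 3
Scored: 0, 1, 0, 3, 3, 0, 0, 3, 0, 0, 1, 3, 0, 3, 2
Total = 19

19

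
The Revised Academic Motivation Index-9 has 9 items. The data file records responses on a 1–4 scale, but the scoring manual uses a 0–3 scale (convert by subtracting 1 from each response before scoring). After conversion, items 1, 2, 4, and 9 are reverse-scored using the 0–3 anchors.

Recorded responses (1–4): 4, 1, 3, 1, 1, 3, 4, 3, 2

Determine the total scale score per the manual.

17

Convert to 0–3: 3, 0, 2, 0, 0, 2, 3, 2, 1
Reverse-coded (reversed = (0+3) − raw = 3 − raw):
  item 1: 3 − 3 = 0
  item 2: 3 − 0 = 3
  item 4: 3 − 0 = 3
  item 9: 3 − 1 = 2
Scored: 0, 3, 2, 3, 0, 2, 3, 2, 2
Total = 17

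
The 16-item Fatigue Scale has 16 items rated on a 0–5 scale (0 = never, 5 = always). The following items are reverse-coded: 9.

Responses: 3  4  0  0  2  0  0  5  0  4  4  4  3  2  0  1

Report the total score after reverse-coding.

37

Raw sum = 32. Reverse-coded items: 9; their raw sum = 0.
Each reversal replaces raw with 5 − raw, changing the total by 5 − 2·raw per item.
Total = 32 + 1·5 − 2·0 = 32 + 5 − 0 = 37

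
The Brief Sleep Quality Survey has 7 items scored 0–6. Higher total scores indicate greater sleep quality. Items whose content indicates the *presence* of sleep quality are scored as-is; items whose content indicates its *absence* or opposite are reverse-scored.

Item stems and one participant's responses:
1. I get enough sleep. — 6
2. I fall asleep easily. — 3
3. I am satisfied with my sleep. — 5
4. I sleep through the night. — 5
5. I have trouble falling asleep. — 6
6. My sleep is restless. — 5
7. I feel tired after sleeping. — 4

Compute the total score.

22

Items 5, 6, 7 describe the absence/opposite of sleep quality → reverse-score.
reverse-coded value = 6 − response.
  item 1: 6
  item 2: 3
  item 3: 5
  item 4: 5
  item 5: 6 − 6 = 0
  item 6: 6 − 5 = 1
  item 7: 6 − 4 = 2
Total = 6 + 3 + 5 + 5 + 0 + 1 + 2 = 22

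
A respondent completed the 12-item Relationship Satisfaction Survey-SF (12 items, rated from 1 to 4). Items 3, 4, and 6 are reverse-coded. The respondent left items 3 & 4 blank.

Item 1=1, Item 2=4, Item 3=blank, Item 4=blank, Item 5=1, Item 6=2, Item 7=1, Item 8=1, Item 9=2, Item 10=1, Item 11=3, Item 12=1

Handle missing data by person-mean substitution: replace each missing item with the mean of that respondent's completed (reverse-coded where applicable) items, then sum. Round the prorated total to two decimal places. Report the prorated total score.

21.60

Reverse-coded (reversed = (1+4) − raw = 5 − raw):
  item 6: 5 − 2 = 3
Completed scored items (10 of 12): 1, 4, 1, 3, 1, 1, 2, 1, 3, 1; sum = 18.
Person mean = 18 / 10 ≈ 1.8000
Prorated total = (18 / 10) × 12 = 21.60 (to 2 dp)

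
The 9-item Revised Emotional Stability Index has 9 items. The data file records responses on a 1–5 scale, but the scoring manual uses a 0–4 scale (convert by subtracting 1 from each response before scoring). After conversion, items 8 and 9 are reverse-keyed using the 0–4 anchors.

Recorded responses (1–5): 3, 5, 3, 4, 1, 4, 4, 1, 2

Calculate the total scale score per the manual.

24

Convert to 0–4: 2, 4, 2, 3, 0, 3, 3, 0, 1
Reverse-coded (on a 0–4 scale, reversed = 4 − raw):
  item 8: 4 − 0 = 4
  item 9: 4 − 1 = 3
Scored: 2, 4, 2, 3, 0, 3, 3, 4, 3
Total = 24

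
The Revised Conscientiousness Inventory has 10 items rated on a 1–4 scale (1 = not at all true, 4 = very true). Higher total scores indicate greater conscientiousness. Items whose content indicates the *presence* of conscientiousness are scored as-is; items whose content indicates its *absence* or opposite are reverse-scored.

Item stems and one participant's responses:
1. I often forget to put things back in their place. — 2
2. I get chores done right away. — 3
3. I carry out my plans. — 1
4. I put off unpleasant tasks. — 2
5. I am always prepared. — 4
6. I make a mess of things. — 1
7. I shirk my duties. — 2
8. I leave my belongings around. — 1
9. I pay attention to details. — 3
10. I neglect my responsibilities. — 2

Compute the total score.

Items 1, 4, 6, 7, 8, 10 describe the absence/opposite of conscientiousness → reverse-score.
reversed = (1+4) − raw = 5 − raw.
  item 1: 5 − 2 = 3
  item 2: 3
  item 3: 1
  item 4: 5 − 2 = 3
  item 5: 4
  item 6: 5 − 1 = 4
  item 7: 5 − 2 = 3
  item 8: 5 − 1 = 4
  item 9: 3
  item 10: 5 − 2 = 3
Total = 3 + 3 + 1 + 3 + 4 + 4 + 3 + 4 + 3 + 3 = 31

31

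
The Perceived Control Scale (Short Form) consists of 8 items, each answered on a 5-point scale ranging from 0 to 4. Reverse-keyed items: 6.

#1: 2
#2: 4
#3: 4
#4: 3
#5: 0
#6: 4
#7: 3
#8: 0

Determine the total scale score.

Apply reverse scoring (reverse-coded value = 4 − response):
  item 6: 4 − 4 = 0
Scored responses: 2, 4, 4, 3, 0, 0, 3, 0
Total = 2 + 4 + 4 + 3 + 0 + 0 + 3 + 0 = 16

16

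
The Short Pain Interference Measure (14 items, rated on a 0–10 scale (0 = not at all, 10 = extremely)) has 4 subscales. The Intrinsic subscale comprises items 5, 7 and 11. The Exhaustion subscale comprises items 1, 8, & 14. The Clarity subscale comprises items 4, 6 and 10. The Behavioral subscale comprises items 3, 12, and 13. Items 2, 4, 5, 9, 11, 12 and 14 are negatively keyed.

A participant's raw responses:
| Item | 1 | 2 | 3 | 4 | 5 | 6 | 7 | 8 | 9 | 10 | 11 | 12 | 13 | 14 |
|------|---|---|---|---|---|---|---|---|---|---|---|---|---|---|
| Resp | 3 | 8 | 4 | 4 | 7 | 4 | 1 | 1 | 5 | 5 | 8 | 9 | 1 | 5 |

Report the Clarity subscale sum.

15

Clarity items: 4, 6, 10.
Of these, item 4 is negatively keyed; on a 0–10 scale, reversed = 10 − raw.
  item 4: 10 − 4 = 6
  item 6: 4
  item 10: 5
Sum = 6 + 4 + 5 = 15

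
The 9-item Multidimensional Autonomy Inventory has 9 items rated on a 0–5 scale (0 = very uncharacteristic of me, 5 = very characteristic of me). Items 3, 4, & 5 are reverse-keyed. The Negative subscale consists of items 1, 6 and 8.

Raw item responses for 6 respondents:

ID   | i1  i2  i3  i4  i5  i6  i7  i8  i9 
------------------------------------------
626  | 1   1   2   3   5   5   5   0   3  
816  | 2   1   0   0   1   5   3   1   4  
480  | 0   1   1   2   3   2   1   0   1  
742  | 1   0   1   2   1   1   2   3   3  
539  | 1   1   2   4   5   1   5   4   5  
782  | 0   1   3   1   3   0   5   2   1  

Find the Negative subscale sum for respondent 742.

Respondent 742 raw: 1, 0, 1, 2, 1, 1, 2, 3, 3.
Negative items: 1, 6, 8.
Reverse-coded (reversed = (0+5) − raw = 5 − raw):
  item 1: 1
  item 6: 1
  item 8: 3
Sum = 1 + 1 + 3 = 5

5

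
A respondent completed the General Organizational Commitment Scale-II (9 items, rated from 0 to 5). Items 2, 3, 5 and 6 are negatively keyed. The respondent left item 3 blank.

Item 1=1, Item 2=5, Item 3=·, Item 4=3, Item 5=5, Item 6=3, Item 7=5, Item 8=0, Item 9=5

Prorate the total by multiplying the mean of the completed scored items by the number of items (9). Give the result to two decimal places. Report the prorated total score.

Reverse-coded (on a 0–5 scale, reversed = 5 − raw):
  item 2: 5 − 5 = 0
  item 5: 5 − 5 = 0
  item 6: 5 − 3 = 2
Completed scored items (8 of 9): 1, 0, 3, 0, 2, 5, 0, 5; sum = 16.
Person mean = 16 / 8 ≈ 2.0000
Prorated total = (16 / 8) × 9 = 18.00 (to 2 dp)

18.00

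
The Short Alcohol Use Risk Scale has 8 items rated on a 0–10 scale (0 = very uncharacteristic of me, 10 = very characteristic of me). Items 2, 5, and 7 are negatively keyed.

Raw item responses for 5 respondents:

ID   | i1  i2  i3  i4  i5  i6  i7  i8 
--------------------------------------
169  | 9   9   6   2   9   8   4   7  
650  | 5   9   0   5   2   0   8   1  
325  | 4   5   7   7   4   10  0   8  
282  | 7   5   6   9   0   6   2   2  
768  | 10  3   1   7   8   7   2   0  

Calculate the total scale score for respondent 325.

57

Respondent 325 raw: 4, 5, 7, 7, 4, 10, 0, 8.
Reverse-coded (on a 0–10 scale, reversed = 10 − raw):
  item 1: 4
  item 2: 10 − 5 = 5
  item 3: 7
  item 4: 7
  item 5: 10 − 4 = 6
  item 6: 10
  item 7: 10 − 0 = 10
  item 8: 8
Sum = 4 + 5 + 7 + 7 + 6 + 10 + 10 + 8 = 57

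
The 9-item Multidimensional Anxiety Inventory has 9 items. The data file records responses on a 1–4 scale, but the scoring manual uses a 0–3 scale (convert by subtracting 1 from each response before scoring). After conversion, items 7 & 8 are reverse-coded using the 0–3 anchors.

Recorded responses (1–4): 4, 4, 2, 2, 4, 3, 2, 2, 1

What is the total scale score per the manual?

Convert to 0–3: 3, 3, 1, 1, 3, 2, 1, 1, 0
Reverse-coded (on a 0–3 scale, reversed = 3 − raw):
  item 7: 3 − 1 = 2
  item 8: 3 − 1 = 2
Scored: 3, 3, 1, 1, 3, 2, 2, 2, 0
Total = 17

17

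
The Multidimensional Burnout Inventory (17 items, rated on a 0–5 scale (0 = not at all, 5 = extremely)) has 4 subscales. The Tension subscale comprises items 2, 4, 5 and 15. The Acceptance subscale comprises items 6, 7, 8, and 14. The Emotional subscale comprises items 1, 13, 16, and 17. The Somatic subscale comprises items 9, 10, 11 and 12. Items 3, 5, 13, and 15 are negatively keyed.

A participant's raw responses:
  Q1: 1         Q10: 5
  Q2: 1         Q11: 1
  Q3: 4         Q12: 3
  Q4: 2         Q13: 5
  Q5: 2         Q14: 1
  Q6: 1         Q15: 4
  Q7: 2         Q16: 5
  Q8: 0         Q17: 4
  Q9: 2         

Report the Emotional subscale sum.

10

Emotional items: 1, 13, 16, 17.
Of these, item 13 is negatively keyed; reversed = (0+5) − raw = 5 − raw.
  item 1: 1
  item 13: 5 − 5 = 0
  item 16: 5
  item 17: 4
Sum = 1 + 0 + 5 + 4 = 10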